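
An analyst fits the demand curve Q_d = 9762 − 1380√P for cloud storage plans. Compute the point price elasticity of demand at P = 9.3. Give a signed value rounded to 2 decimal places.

dQ_d/dP = −1380/(2√P) = -226.26. At P = 9.3, Q_d = 5553.57.
Ed = (dQ_d/dP)·(P/Q_d) = (-226.26) × (9.3/5553.57) = -0.3788…

-0.38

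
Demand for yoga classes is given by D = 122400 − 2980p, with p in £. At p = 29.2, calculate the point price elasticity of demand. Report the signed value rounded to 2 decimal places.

dD/dp = −2980. At p = 29.2, D = 122400 − 2980(29.2) = 35384.
Ed = (dD/dp)·(p/D) = −2980 × (29.2/35384) = -2.4591…

-2.46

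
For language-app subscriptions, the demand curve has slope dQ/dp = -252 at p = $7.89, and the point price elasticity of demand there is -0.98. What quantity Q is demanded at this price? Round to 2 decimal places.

2028.86

Ed = (dQ/dp)·(p/Q) ⇒ Q = (dQ/dp)·p/Ed = (-252)·7.89/(-0.98) = 2028.8571…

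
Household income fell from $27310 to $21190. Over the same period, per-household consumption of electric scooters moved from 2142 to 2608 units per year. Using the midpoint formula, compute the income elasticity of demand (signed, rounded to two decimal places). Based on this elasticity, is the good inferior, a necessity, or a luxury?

%ΔQ = (2608 − 2142)/[( 2142 + 2608)/2] = 466/2375 = 0.196210…
%ΔIncome = (21190 − 27310)/[( 27310 + 21190)/2] = -6120/24250 = -0.252371…
E_income = (466/2375) / (-6120/24250) = -0.7774…
E_income < 0 ⇒ inferior good.

-0.78; inferior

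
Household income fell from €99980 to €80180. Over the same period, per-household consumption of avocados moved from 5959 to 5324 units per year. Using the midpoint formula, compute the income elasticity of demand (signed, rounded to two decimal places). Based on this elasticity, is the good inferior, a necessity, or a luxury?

%ΔQ = (5324 − 5959)/[( 5959 + 5324)/2] = -635/5641.5 = -0.112558…
%ΔIncome = (80180 − 99980)/[( 99980 + 80180)/2] = -19800/90080 = -0.219804…
E_income = (-635/5641.5) / (-19800/90080) = 0.5120…
0 < E_income < 1 ⇒ normal good, necessity.

0.51; necessity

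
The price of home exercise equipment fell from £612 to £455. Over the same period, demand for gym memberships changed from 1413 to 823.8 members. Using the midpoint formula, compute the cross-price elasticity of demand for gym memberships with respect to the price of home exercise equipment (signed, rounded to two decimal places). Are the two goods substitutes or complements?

%ΔQ_{gym memberships} = (823.8 − 1413)/avg = -589.2/1118.4 = -0.526824…
%ΔP_{home exercise equipment} = (455 − 612)/avg = -157/533.5 = -0.294283…
E_cross = (-589.2/1118.4) / (-157/533.5) = 1.7901…
E_cross > 0 ⇒ the goods are substitutes.

1.79; substitutes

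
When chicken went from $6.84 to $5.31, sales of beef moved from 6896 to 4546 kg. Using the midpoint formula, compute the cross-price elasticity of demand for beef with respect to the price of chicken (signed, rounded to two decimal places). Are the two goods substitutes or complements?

%ΔQ_{beef} = (4546 − 6896)/avg = -2350/5721 = -0.410767…
%ΔP_{chicken} = (5.31 − 6.84)/avg = -1.53/6.075 = -0.251851…
E_cross = (-2350/5721) / (-1.53/6.075) = 1.6309…
E_cross > 0 ⇒ the goods are substitutes.

1.63; substitutes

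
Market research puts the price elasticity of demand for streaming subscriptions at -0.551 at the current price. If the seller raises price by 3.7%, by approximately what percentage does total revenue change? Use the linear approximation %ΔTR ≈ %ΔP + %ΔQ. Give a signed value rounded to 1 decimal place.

%ΔQ ≈ Ed × %ΔP = (-0.551) × (+3.7%) = -2.0387%
%ΔTR ≈ %ΔP + %ΔQ = (+3.7%) + (-2.0387%) = +1.6613%

+1.7%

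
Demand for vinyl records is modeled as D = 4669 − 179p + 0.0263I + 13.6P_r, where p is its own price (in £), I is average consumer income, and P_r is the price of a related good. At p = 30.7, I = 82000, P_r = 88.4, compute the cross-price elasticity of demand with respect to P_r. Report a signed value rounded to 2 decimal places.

At the given values, D = 4669 − 179(30.7) + 0.0263(82000) + 13.6(88.4) = 2532.54.
∂D/∂P_r = 13.6.
E = (13.6) × (88.4/2532.54) = 0.4747…

0.47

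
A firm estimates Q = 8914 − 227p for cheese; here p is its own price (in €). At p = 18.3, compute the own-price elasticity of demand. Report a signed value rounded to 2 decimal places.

At the given values, Q = 8914 − 227(18.3) = 4759.9.
∂Q/∂p = −227.
E = (-227) × (18.3/4759.9) = -0.8727…

-0.87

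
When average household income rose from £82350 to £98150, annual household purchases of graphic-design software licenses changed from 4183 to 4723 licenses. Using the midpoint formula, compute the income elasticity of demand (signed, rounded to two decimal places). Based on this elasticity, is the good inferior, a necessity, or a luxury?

%ΔQ = (4723 − 4183)/[( 4183 + 4723)/2] = 540/4453 = 0.121266…
%ΔIncome = (98150 − 82350)/[( 82350 + 98150)/2] = 15800/90250 = 0.175069…
E_income = (540/4453) / (15800/90250) = 0.6926…
0 < E_income < 1 ⇒ normal good, necessity.

0.69; necessity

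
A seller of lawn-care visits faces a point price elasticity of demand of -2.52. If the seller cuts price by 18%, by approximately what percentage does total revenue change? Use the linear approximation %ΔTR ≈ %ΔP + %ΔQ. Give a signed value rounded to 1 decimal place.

+27.4%

%ΔQ ≈ Ed × %ΔP = (-2.52) × (-18%) = +45.3600%
%ΔTR ≈ %ΔP + %ΔQ = (-18%) + (+45.3600%) = +27.3600%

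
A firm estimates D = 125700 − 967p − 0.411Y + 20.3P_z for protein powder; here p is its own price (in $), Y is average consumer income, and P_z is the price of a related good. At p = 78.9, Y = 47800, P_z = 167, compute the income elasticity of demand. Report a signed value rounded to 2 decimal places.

At the given values, D = 125700 − 967(78.9) − 0.411(47800) + 20.3(167) = 33148.
∂D/∂Y = -0.411.
E = (-0.411) × (47800/33148) = -0.5926…

-0.59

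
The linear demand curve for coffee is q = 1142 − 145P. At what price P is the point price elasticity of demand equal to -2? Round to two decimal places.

Ed = −145P/(1142 − 145P). Set this equal to -2:
145P = 2·(1142 − 145P) ⇒ 145P(1 + 2) = 2·1142
P = 2·1142 / (145·3) = 5.2505…

5.25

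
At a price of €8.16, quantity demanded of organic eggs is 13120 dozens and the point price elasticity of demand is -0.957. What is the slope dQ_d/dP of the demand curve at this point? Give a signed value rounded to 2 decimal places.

-1538.71

Ed = (dQ_d/dP)·(P/Q_d) ⇒ dQ_d/dP = Ed·Q_d/P = (-0.957)·13120/8.16 = -1538.7058…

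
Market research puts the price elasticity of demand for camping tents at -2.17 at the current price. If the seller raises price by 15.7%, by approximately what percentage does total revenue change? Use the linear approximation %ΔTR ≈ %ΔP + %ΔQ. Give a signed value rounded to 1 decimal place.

%ΔQ ≈ Ed × %ΔP = (-2.17) × (+15.7%) = -34.0690%
%ΔTR ≈ %ΔP + %ΔQ = (+15.7%) + (-34.0690%) = -18.3690%

-18.4%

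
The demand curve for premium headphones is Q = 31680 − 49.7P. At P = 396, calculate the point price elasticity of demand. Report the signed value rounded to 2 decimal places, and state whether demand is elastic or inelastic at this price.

dQ/dP = −49.7. At P = 396, Q = 31680 − 49.7(396) = 11998.8.
Ed = (dQ/dP)·(P/Q) = −49.7 × (396/11998.8) = -1.6402…
|Ed| = 1.64 > 1, so demand is elastic.

-1.64; elastic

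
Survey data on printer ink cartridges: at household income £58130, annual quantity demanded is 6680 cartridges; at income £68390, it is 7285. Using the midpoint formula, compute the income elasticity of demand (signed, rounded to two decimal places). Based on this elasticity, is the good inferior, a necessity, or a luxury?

%ΔQ = (7285 − 6680)/[( 6680 + 7285)/2] = 605/6982.5 = 0.086645…
%ΔIncome = (68390 − 58130)/[( 58130 + 68390)/2] = 10260/63260 = 0.162187…
E_income = (605/6982.5) / (10260/63260) = 0.5342…
0 < E_income < 1 ⇒ normal good, necessity.

0.53; necessity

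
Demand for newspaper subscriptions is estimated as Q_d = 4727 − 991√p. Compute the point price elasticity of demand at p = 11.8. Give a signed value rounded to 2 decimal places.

dQ_d/dp = −991/(2√p) = -144.246. At p = 11.8, Q_d = 1322.8.
Ed = (dQ_d/dp)·(p/Q_d) = (-144.246) × (11.8/1322.8) = -1.2867…

-1.29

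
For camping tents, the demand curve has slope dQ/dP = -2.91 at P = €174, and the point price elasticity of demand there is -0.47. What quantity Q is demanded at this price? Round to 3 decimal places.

1077.319

Ed = (dQ/dP)·(P/Q) ⇒ Q = (dQ/dP)·P/Ed = (-2.91)·174/(-0.47) = 1077.31914…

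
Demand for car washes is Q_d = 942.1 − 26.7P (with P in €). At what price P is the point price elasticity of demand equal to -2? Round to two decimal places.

Ed = −26.7P/(942.1 − 26.7P). Set this equal to -2:
26.7P = 2·(942.1 − 26.7P) ⇒ 26.7P(1 + 2) = 2·942.1
P = 2·942.1 / (26.7·3) = 23.5230…

23.52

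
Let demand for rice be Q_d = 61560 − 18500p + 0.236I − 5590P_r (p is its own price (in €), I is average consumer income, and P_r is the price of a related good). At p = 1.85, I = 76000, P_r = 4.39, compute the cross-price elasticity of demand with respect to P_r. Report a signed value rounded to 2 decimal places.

At the given values, Q_d = 61560 − 18500(1.85) + 0.236(76000) − 5590(4.39) = 20730.9.
∂Q_d/∂P_r = -5590.
E = (-5590) × (4.39/20730.9) = -1.1837…

-1.18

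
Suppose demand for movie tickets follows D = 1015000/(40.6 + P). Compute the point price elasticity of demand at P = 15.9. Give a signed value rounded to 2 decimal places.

-0.28

dD/dP = −1015000/(40.6 + P)² = -317.958. At P = 15.9, D = 17964.6.
Ed = (dD/dP)·(P/D) = (-317.958) × (15.9/17964.6) = -0.2814…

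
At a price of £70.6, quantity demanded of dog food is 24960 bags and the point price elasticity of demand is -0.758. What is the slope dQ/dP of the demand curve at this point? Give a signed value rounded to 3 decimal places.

-267.984

Ed = (dQ/dP)·(P/Q) ⇒ dQ/dP = Ed·Q/P = (-0.758)·24960/70.6 = -267.98413…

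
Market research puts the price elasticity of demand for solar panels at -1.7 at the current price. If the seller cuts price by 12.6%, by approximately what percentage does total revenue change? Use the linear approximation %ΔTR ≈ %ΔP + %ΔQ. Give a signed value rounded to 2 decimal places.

+8.82%

%ΔQ ≈ Ed × %ΔP = (-1.7) × (-12.6%) = +21.4200%
%ΔTR ≈ %ΔP + %ΔQ = (-12.6%) + (+21.4200%) = +8.8200%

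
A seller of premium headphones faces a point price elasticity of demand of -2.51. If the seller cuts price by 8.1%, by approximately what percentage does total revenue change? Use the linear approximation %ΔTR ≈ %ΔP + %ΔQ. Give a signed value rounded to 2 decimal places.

+12.23%

%ΔQ ≈ Ed × %ΔP = (-2.51) × (-8.1%) = +20.3310%
%ΔTR ≈ %ΔP + %ΔQ = (-8.1%) + (+20.3310%) = +12.2310%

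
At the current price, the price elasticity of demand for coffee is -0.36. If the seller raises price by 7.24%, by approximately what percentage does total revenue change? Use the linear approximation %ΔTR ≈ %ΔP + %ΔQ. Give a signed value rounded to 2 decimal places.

+4.63%

%ΔQ ≈ Ed × %ΔP = (-0.36) × (+7.24%) = -2.6064%
%ΔTR ≈ %ΔP + %ΔQ = (+7.24%) + (-2.6064%) = +4.6336%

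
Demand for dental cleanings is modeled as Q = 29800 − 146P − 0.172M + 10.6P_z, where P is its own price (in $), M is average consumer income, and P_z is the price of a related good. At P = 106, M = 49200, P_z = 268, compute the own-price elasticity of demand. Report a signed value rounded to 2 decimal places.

At the given values, Q = 29800 − 146(106) − 0.172(49200) + 10.6(268) = 8702.4.
∂Q/∂P = −146.
E = (-146) × (106/8702.4) = -1.7783…

-1.78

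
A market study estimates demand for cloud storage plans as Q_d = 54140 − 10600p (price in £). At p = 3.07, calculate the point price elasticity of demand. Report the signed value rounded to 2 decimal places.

dQ_d/dp = −10600. At p = 3.07, Q_d = 54140 − 10600(3.07) = 21598.
Ed = (dQ_d/dp)·(p/Q_d) = −10600 × (3.07/21598) = -1.5067…

-1.51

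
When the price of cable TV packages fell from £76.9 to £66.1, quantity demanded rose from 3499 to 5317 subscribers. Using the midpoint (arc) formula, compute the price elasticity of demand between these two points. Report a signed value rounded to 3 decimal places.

%ΔQ = (5317 − 3499) / [(3499 + 5317)/2] = 1818/4408 = 0.412431…
%ΔP = (66.1 − 76.9) / [(76.9 + 66.1)/2] = -10.8/71.5 = -0.151048…
Arc Ed = %ΔQ / %ΔP = (1818/4408) / (-10.8/71.5) = -2.73045…

-2.730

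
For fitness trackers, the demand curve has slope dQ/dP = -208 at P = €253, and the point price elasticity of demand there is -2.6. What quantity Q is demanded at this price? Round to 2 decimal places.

20240.00

Ed = (dQ/dP)·(P/Q) ⇒ Q = (dQ/dP)·P/Ed = (-208)·253/(-2.6) = 20240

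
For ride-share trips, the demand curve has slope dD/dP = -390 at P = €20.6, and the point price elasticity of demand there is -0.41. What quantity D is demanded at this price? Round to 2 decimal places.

Ed = (dD/dP)·(P/D) ⇒ D = (dD/dP)·P/Ed = (-390)·20.6/(-0.41) = 19595.1219…

19595.12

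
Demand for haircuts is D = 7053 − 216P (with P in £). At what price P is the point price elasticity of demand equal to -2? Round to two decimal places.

Ed = −216P/(7053 − 216P). Set this equal to -2:
216P = 2·(7053 − 216P) ⇒ 216P(1 + 2) = 2·7053
P = 2·7053 / (216·3) = 21.7685…

21.77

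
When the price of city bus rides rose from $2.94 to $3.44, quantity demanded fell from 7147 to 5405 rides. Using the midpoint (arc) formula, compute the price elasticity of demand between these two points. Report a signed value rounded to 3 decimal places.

%ΔQ = (5405 − 7147) / [(7147 + 5405)/2] = -1742/6276 = -0.277565…
%ΔP = (3.44 − 2.94) / [(2.94 + 3.44)/2] = 0.5/3.19 = 0.156739…
Arc Ed = %ΔQ / %ΔP = (-1742/6276) / (0.5/3.19) = -1.77086…

-1.771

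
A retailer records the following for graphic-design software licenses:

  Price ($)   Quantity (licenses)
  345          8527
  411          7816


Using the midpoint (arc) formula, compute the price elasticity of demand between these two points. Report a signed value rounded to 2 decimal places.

-0.50

%ΔQ = (7816 − 8527) / [(8527 + 7816)/2] = -711/8171.5 = -0.087009…
%ΔP = (411 − 345) / [(345 + 411)/2] = 66/378 = 0.174603…
Arc Ed = %ΔQ / %ΔP = (-711/8171.5) / (66/378) = -0.4983…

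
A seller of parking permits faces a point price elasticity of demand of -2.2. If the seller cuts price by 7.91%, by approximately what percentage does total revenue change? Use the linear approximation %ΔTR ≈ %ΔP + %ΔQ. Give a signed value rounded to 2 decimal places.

%ΔQ ≈ Ed × %ΔP = (-2.2) × (-7.91%) = +17.4020%
%ΔTR ≈ %ΔP + %ΔQ = (-7.91%) + (+17.4020%) = +9.4920%

+9.49%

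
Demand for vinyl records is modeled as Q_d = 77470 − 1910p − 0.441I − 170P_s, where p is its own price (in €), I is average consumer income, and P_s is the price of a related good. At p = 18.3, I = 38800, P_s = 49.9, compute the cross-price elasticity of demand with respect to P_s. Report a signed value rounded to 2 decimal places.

-0.50

At the given values, Q_d = 77470 − 1910(18.3) − 0.441(38800) − 170(49.9) = 16923.2.
∂Q_d/∂P_s = -170.
E = (-170) × (49.9/16923.2) = -0.5012…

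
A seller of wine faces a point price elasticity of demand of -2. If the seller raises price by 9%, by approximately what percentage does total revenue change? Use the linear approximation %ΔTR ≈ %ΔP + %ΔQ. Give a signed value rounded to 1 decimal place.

-9.0%

%ΔQ ≈ Ed × %ΔP = (-2) × (+9%) = -18.0000%
%ΔTR ≈ %ΔP + %ΔQ = (+9%) + (-18.0000%) = -9.0000%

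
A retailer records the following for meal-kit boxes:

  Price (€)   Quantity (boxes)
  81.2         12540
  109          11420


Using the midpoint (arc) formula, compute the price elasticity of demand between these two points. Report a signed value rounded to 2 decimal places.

%ΔQ = (11420 − 12540) / [(12540 + 11420)/2] = -1120/11980 = -0.093489…
%ΔP = (109 − 81.2) / [(81.2 + 109)/2] = 27.8/95.1 = 0.292323…
Arc Ed = %ΔQ / %ΔP = (-1120/11980) / (27.8/95.1) = -0.3198…

-0.32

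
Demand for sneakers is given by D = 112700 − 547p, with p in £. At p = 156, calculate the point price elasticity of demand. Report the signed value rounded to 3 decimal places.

dD/dp = −547. At p = 156, D = 112700 − 547(156) = 27368.
Ed = (dD/dp)·(p/D) = −547 × (156/27368) = -3.11794…

-3.118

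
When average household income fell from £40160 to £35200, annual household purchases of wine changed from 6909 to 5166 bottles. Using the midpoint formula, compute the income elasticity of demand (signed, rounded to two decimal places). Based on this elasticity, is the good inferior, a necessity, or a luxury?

%ΔQ = (5166 − 6909)/[( 6909 + 5166)/2] = -1743/6037.5 = -0.288695…
%ΔIncome = (35200 − 40160)/[( 40160 + 35200)/2] = -4960/37680 = -0.131634…
E_income = (-1743/6037.5) / (-4960/37680) = 2.1931…
E_income > 1 ⇒ normal good, luxury.

2.19; luxury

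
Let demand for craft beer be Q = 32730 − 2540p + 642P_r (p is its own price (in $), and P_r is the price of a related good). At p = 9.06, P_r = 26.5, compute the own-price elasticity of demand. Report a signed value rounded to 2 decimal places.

At the given values, Q = 32730 − 2540(9.06) + 642(26.5) = 26730.6.
∂Q/∂p = −2540.
E = (-2540) × (9.06/26730.6) = -0.8609…

-0.86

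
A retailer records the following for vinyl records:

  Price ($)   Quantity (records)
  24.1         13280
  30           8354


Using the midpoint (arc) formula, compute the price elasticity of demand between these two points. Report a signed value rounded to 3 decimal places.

%ΔQ = (8354 − 13280) / [(13280 + 8354)/2] = -4926/10817 = -0.455394…
%ΔP = (30 − 24.1) / [(24.1 + 30)/2] = 5.9/27.05 = 0.218114…
Arc Ed = %ΔQ / %ΔP = (-4926/10817) / (5.9/27.05) = -2.08786…

-2.088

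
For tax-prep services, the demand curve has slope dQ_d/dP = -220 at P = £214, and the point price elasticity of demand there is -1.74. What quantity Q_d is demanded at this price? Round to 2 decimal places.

27057.47

Ed = (dQ_d/dP)·(P/Q_d) ⇒ Q_d = (dQ_d/dP)·P/Ed = (-220)·214/(-1.74) = 27057.4712…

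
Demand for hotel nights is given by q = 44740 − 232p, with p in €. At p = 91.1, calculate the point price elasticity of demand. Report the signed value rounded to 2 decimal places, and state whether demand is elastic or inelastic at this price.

-0.90; inelastic

dq/dp = −232. At p = 91.1, q = 44740 − 232(91.1) = 23604.8.
Ed = (dq/dp)·(p/q) = −232 × (91.1/23604.8) = -0.8953…
|Ed| = 0.90 < 1, so demand is inelastic.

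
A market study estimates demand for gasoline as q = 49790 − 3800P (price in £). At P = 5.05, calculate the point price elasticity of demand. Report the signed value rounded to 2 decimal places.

dq/dP = −3800. At P = 5.05, q = 49790 − 3800(5.05) = 30600.
Ed = (dq/dP)·(P/q) = −3800 × (5.05/30600) = -0.6271…

-0.63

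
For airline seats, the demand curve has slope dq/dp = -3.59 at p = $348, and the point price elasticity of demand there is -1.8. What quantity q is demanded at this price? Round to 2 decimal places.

Ed = (dq/dp)·(p/q) ⇒ q = (dq/dp)·p/Ed = (-3.59)·348/(-1.8) = 694.0666…

694.07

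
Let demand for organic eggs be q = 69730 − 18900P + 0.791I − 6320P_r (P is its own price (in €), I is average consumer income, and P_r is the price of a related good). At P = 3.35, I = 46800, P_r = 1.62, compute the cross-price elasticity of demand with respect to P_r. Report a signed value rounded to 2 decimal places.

-0.31

At the given values, q = 69730 − 18900(3.35) + 0.791(46800) − 6320(1.62) = 33195.4.
∂q/∂P_r = -6320.
E = (-6320) × (1.62/33195.4) = -0.3084…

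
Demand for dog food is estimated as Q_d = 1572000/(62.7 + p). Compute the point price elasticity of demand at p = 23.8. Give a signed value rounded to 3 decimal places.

-0.275

dQ_d/dp = −1572000/(62.7 + p)² = -210.097. At p = 23.8, Q_d = 18173.4.
Ed = (dQ_d/dp)·(p/Q_d) = (-210.097) × (23.8/18173.4) = -0.27514…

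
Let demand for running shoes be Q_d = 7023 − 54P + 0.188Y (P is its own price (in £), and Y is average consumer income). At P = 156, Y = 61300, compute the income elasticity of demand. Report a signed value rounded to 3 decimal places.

1.138

At the given values, Q_d = 7023 − 54(156) + 0.188(61300) = 10123.4.
∂Q_d/∂Y = 0.188.
E = (0.188) × (61300/10123.4) = 1.13839…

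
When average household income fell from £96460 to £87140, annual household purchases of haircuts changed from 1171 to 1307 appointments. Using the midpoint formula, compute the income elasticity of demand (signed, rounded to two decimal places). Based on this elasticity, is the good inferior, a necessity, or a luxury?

%ΔQ = (1307 − 1171)/[( 1171 + 1307)/2] = 136/1239 = 0.109765…
%ΔIncome = (87140 − 96460)/[( 96460 + 87140)/2] = -9320/91800 = -0.101525…
E_income = (136/1239) / (-9320/91800) = -1.0811…
E_income < 0 ⇒ inferior good.

-1.08; inferior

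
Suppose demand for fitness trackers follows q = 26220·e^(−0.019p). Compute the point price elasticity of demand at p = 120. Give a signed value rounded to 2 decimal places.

dq/dp = −0.019·q = -50.9559. At p = 120, q = 2681.89.
Ed = (dq/dp)·(p/q) = (-50.9559) × (120/2681.89) = -2.28

-2.28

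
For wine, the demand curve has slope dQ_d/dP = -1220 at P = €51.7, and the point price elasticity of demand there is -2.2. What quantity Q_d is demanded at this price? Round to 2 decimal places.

Ed = (dQ_d/dP)·(P/Q_d) ⇒ Q_d = (dQ_d/dP)·P/Ed = (-1220)·51.7/(-2.2) = 28670

28670.00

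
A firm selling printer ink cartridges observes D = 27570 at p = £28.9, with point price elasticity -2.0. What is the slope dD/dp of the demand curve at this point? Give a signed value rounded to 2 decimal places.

Ed = (dD/dp)·(p/D) ⇒ dD/dp = Ed·D/p = (-2.0)·27570/28.9 = -1907.9584…

-1907.96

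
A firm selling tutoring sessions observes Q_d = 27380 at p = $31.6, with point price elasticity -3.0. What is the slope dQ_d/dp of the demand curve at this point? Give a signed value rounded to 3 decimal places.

-2599.367

Ed = (dQ_d/dp)·(p/Q_d) ⇒ dQ_d/dp = Ed·Q_d/p = (-3.0)·27380/31.6 = -2599.36708…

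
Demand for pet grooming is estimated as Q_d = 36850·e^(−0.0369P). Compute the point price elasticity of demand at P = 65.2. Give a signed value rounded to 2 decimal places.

-2.41

dQ_d/dP = −0.0369·Q_d = -122.632. At P = 65.2, Q_d = 3323.36.
Ed = (dQ_d/dP)·(P/Q_d) = (-122.632) × (65.2/3323.36) = -2.4058…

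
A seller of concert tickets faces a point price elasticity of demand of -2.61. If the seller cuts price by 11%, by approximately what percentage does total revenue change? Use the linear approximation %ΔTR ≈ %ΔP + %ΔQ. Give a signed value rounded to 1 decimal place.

+17.7%

%ΔQ ≈ Ed × %ΔP = (-2.61) × (-11%) = +28.7100%
%ΔTR ≈ %ΔP + %ΔQ = (-11%) + (+28.7100%) = +17.7100%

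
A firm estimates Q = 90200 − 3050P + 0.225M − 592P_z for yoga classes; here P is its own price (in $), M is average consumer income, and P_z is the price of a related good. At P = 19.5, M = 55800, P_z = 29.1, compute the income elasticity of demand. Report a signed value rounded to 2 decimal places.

At the given values, Q = 90200 − 3050(19.5) + 0.225(55800) − 592(29.1) = 26052.8.
∂Q/∂M = 0.225.
E = (0.225) × (55800/26052.8) = 0.4819…

0.48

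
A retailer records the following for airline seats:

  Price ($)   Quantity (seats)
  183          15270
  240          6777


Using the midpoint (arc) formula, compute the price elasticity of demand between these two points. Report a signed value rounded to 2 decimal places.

%ΔQ = (6777 − 15270) / [(15270 + 6777)/2] = -8493/11023.5 = -0.770444…
%ΔP = (240 − 183) / [(183 + 240)/2] = 57/211.5 = 0.269503…
Arc Ed = %ΔQ / %ΔP = (-8493/11023.5) / (57/211.5) = -2.8587…

-2.86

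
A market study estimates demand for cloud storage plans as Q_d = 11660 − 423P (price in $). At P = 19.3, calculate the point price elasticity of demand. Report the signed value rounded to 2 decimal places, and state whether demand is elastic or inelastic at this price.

-2.34; elastic

dQ_d/dP = −423. At P = 19.3, Q_d = 11660 − 423(19.3) = 3496.1.
Ed = (dQ_d/dP)·(P/Q_d) = −423 × (19.3/3496.1) = -2.3351…
|Ed| = 2.34 > 1, so demand is elastic.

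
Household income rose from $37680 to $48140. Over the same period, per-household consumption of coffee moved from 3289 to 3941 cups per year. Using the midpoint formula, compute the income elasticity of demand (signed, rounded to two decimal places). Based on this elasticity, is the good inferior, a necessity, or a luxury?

0.74; necessity

%ΔQ = (3941 − 3289)/[( 3289 + 3941)/2] = 652/3615 = 0.180359…
%ΔIncome = (48140 − 37680)/[( 37680 + 48140)/2] = 10460/42910 = 0.243766…
E_income = (652/3615) / (10460/42910) = 0.7398…
0 < E_income < 1 ⇒ normal good, necessity.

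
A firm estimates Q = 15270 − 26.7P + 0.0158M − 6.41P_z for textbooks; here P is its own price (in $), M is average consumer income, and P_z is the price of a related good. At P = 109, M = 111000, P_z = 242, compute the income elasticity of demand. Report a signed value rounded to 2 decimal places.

At the given values, Q = 15270 − 26.7(109) + 0.0158(111000) − 6.41(242) = 12562.28.
∂Q/∂M = 0.0158.
E = (0.0158) × (111000/12562.28) = 0.1396…

0.14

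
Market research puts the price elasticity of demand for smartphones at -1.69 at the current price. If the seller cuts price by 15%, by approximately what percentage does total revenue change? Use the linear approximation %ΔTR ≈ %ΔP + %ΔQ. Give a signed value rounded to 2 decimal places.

%ΔQ ≈ Ed × %ΔP = (-1.69) × (-15%) = +25.3500%
%ΔTR ≈ %ΔP + %ΔQ = (-15%) + (+25.3500%) = +10.3500%

+10.35%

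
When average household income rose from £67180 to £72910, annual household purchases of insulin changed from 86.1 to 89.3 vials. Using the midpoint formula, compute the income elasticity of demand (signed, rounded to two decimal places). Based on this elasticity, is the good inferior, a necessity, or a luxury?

%ΔQ = (89.3 − 86.1)/[( 86.1 + 89.3)/2] = 3.2/87.7 = 0.036488…
%ΔIncome = (72910 − 67180)/[( 67180 + 72910)/2] = 5730/70045 = 0.081804…
E_income = (3.2/87.7) / (5730/70045) = 0.4460…
0 < E_income < 1 ⇒ normal good, necessity.

0.45; necessity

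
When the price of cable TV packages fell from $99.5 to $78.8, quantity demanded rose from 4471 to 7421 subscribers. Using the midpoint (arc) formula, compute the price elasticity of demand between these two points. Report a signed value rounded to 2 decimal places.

%ΔQ = (7421 − 4471) / [(4471 + 7421)/2] = 2950/5946 = 0.496131…
%ΔP = (78.8 − 99.5) / [(99.5 + 78.8)/2] = -20.7/89.15 = -0.232192…
Arc Ed = %ΔQ / %ΔP = (2950/5946) / (-20.7/89.15) = -2.1367…

-2.14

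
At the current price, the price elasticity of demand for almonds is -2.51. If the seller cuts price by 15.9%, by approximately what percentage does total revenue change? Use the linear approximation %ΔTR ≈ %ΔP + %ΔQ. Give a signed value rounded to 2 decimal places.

%ΔQ ≈ Ed × %ΔP = (-2.51) × (-15.9%) = +39.9090%
%ΔTR ≈ %ΔP + %ΔQ = (-15.9%) + (+39.9090%) = +24.0090%

+24.01%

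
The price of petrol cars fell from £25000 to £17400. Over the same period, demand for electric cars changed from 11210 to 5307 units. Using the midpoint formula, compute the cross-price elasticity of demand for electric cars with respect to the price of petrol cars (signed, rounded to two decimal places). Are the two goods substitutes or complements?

%ΔQ_{electric cars} = (5307 − 11210)/avg = -5903/8258.5 = -0.714778…
%ΔP_{petrol cars} = (17400 − 25000)/avg = -7600/21200 = -0.358490…
E_cross = (-5903/8258.5) / (-7600/21200) = 1.9938…
E_cross > 0 ⇒ the goods are substitutes.

1.99; substitutes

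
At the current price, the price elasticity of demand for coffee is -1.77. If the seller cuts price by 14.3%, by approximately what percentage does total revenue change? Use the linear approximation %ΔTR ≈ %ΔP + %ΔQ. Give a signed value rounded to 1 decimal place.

+11.0%

%ΔQ ≈ Ed × %ΔP = (-1.77) × (-14.3%) = +25.3110%
%ΔTR ≈ %ΔP + %ΔQ = (-14.3%) + (+25.3110%) = +11.0110%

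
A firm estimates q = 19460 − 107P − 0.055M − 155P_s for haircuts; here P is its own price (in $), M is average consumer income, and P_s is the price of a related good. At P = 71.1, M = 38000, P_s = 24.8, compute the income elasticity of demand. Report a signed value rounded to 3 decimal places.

-0.353

At the given values, q = 19460 − 107(71.1) − 0.055(38000) − 155(24.8) = 5918.3.
∂q/∂M = -0.055.
E = (-0.055) × (38000/5918.3) = -0.35314…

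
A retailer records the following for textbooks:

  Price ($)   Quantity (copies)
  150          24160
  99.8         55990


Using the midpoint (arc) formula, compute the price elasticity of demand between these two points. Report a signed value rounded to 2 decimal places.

-1.98

%ΔQ = (55990 − 24160) / [(24160 + 55990)/2] = 31830/40075 = 0.794260…
%ΔP = (99.8 − 150) / [(150 + 99.8)/2] = -50.2/124.9 = -0.401921…
Arc Ed = %ΔQ / %ΔP = (31830/40075) / (-50.2/124.9) = -1.9761…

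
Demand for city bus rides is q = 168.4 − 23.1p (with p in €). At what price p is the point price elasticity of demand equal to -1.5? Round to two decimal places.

4.37

Ed = −23.1p/(168.4 − 23.1p). Set this equal to -1.5:
23.1p = 1.5·(168.4 − 23.1p) ⇒ 23.1p(1 + 1.5) = 1.5·168.4
p = 1.5·168.4 / (23.1·2.5) = 4.3740…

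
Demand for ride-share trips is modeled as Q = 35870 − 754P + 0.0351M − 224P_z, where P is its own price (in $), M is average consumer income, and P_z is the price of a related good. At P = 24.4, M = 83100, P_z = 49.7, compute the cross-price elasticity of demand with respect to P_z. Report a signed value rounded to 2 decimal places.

-1.20

At the given values, Q = 35870 − 754(24.4) + 0.0351(83100) − 224(49.7) = 9256.41.
∂Q/∂P_z = -224.
E = (-224) × (49.7/9256.41) = -1.2027…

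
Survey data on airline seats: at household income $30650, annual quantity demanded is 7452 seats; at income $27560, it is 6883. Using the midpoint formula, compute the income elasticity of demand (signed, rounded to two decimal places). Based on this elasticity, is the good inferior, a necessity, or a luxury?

%ΔQ = (6883 − 7452)/[( 7452 + 6883)/2] = -569/7167.5 = -0.079386…
%ΔIncome = (27560 − 30650)/[( 30650 + 27560)/2] = -3090/29105 = -0.106167…
E_income = (-569/7167.5) / (-3090/29105) = 0.7477…
0 < E_income < 1 ⇒ normal good, necessity.

0.75; necessity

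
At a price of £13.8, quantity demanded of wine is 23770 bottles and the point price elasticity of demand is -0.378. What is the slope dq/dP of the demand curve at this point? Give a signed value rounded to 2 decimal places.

-651.09

Ed = (dq/dP)·(P/q) ⇒ dq/dP = Ed·q/P = (-0.378)·23770/13.8 = -651.0913…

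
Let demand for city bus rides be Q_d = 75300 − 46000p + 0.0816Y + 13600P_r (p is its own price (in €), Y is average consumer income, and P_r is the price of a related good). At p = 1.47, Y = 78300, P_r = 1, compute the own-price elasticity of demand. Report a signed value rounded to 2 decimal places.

-2.44

At the given values, Q_d = 75300 − 46000(1.47) + 0.0816(78300) + 13600(1) = 27669.28.
∂Q_d/∂p = −46000.
E = (-46000) × (1.47/27669.28) = -2.4438…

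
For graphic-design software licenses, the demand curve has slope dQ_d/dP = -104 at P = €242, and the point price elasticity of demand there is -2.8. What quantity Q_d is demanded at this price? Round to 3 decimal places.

8988.571

Ed = (dQ_d/dP)·(P/Q_d) ⇒ Q_d = (dQ_d/dP)·P/Ed = (-104)·242/(-2.8) = 8988.57142…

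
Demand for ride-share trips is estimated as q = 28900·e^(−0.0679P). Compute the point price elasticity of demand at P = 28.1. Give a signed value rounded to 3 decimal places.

-1.908

dq/dP = −0.0679·q = -291.164. At P = 28.1, q = 4288.13.
Ed = (dq/dP)·(P/q) = (-291.164) × (28.1/4288.13) = -1.90799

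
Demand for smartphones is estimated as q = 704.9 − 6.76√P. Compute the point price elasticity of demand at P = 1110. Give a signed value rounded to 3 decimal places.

-0.235

dq/dP = −6.76/(2√P) = -0.101451. At P = 1110, q = 479.679.
Ed = (dq/dP)·(P/q) = (-0.101451) × (1110/479.679) = -0.23476…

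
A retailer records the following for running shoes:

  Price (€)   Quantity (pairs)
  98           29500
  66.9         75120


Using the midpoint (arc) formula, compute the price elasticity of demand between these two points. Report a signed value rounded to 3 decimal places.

-2.312

%ΔQ = (75120 − 29500) / [(29500 + 75120)/2] = 45620/52310 = 0.872108…
%ΔP = (66.9 − 98) / [(98 + 66.9)/2] = -31.1/82.45 = -0.377198…
Arc Ed = %ΔQ / %ΔP = (45620/52310) / (-31.1/82.45) = -2.31206…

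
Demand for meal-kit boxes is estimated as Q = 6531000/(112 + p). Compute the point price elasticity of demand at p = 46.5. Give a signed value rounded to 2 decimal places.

dQ/dp = −6531000/(112 + p)² = -259.969. At p = 46.5, Q = 41205.
Ed = (dQ/dp)·(p/Q) = (-259.969) × (46.5/41205) = -0.2933…

-0.29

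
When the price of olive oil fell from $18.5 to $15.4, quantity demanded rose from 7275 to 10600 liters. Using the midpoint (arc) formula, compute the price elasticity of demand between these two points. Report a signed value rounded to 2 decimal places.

%ΔQ = (10600 − 7275) / [(7275 + 10600)/2] = 3325/8937.5 = 0.372027…
%ΔP = (15.4 − 18.5) / [(18.5 + 15.4)/2] = -3.1/16.95 = -0.182890…
Arc Ed = %ΔQ / %ΔP = (3325/8937.5) / (-3.1/16.95) = -2.0341…

-2.03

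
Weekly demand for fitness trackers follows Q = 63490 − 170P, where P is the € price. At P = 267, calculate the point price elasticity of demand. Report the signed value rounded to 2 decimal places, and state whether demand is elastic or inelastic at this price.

dQ/dP = −170. At P = 267, Q = 63490 − 170(267) = 18100.
Ed = (dQ/dP)·(P/Q) = −170 × (267/18100) = -2.5077…
|Ed| = 2.51 > 1, so demand is elastic.

-2.51; elastic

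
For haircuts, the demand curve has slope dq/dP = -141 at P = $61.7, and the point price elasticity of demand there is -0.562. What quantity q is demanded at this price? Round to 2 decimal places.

Ed = (dq/dP)·(P/q) ⇒ q = (dq/dP)·P/Ed = (-141)·61.7/(-0.562) = 15479.8932…

15479.89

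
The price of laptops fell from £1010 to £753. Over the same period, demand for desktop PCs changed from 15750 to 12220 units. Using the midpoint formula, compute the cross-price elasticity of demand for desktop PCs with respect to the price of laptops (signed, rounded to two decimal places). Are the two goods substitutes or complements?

%ΔQ_{desktop PCs} = (12220 − 15750)/avg = -3530/13985 = -0.252413…
%ΔP_{laptops} = (753 − 1010)/avg = -257/881.5 = -0.291548…
E_cross = (-3530/13985) / (-257/881.5) = 0.8657…
E_cross > 0 ⇒ the goods are substitutes.

0.87; substitutes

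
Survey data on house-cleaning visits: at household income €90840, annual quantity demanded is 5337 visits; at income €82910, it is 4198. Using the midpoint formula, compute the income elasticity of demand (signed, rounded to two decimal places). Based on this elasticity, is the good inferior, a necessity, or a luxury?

%ΔQ = (4198 − 5337)/[( 5337 + 4198)/2] = -1139/4767.5 = -0.238909…
%ΔIncome = (82910 − 90840)/[( 90840 + 82910)/2] = -7930/86875 = -0.091280…
E_income = (-1139/4767.5) / (-7930/86875) = 2.6173…
E_income > 1 ⇒ normal good, luxury.

2.62; luxury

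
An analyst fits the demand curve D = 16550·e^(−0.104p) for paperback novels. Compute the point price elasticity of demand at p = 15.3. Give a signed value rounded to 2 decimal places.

-1.59

dD/dp = −0.104·D = -350.576. At p = 15.3, D = 3370.92.
Ed = (dD/dp)·(p/D) = (-350.576) × (15.3/3370.92) = -1.5912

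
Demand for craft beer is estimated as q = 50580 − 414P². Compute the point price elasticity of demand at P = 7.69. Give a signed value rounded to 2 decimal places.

dq/dP = −2·414·P = -6367.32. At P = 7.69, q = 26097.6546.
Ed = (dq/dP)·(P/q) = (-6367.32) × (7.69/26097.6546) = -1.8762…

-1.88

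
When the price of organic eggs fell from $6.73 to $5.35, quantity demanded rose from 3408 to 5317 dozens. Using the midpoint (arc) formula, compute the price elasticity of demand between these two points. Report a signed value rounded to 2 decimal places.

%ΔQ = (5317 − 3408) / [(3408 + 5317)/2] = 1909/4362.5 = 0.437593…
%ΔP = (5.35 − 6.73) / [(6.73 + 5.35)/2] = -1.38/6.04 = -0.228476…
Arc Ed = %ΔQ / %ΔP = (1909/4362.5) / (-1.38/6.04) = -1.9152…

-1.92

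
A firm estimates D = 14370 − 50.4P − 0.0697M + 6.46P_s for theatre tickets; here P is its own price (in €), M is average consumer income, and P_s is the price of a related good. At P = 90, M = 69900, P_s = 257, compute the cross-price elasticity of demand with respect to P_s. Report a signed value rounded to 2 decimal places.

0.25

At the given values, D = 14370 − 50.4(90) − 0.0697(69900) + 6.46(257) = 6622.19.
∂D/∂P_s = 6.46.
E = (6.46) × (257/6622.19) = 0.2507…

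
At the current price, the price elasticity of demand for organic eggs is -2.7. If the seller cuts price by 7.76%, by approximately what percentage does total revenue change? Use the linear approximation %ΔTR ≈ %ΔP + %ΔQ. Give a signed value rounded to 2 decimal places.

%ΔQ ≈ Ed × %ΔP = (-2.7) × (-7.76%) = +20.9520%
%ΔTR ≈ %ΔP + %ΔQ = (-7.76%) + (+20.9520%) = +13.1920%

+13.19%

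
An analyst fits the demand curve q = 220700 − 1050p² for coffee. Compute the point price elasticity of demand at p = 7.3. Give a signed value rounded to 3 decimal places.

-0.679

dq/dp = −2·1050·p = -15330. At p = 7.3, q = 164745.5.
Ed = (dq/dp)·(p/q) = (-15330) × (7.3/164745.5) = -0.67928…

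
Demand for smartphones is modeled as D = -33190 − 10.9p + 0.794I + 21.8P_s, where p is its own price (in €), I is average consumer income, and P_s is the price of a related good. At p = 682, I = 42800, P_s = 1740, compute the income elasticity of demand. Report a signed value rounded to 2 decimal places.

1.09

At the given values, D = -33190 − 10.9(682) + 0.794(42800) + 21.8(1740) = 31291.4.
∂D/∂I = 0.794.
E = (0.794) × (42800/31291.4) = 1.0860…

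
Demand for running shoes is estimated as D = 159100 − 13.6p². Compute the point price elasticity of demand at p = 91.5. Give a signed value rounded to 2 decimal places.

dD/dp = −2·13.6·p = -2488.8. At p = 91.5, D = 45237.4.
Ed = (dD/dp)·(p/D) = (-2488.8) × (91.5/45237.4) = -5.0340…

-5.03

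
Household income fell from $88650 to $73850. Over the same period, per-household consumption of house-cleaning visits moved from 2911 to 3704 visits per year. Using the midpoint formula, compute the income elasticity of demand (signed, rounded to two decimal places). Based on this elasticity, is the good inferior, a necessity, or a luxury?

-1.32; inferior

%ΔQ = (3704 − 2911)/[( 2911 + 3704)/2] = 793/3307.5 = 0.239758…
%ΔIncome = (73850 − 88650)/[( 88650 + 73850)/2] = -14800/81250 = -0.182153…
E_income = (793/3307.5) / (-14800/81250) = -1.3162…
E_income < 0 ⇒ inferior good.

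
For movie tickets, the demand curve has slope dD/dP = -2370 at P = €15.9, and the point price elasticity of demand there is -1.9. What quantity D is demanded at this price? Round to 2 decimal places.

Ed = (dD/dP)·(P/D) ⇒ D = (dD/dP)·P/Ed = (-2370)·15.9/(-1.9) = 19833.1578…

19833.16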